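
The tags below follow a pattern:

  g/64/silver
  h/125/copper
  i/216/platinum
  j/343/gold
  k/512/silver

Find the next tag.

Letter — letters move forward 1 place in the alphabet: g, h, i, j, k → l.
Second component: perfect cubes: 4³, 5³, 6³, …, so 64, 125, 216, 343, 512 → 729.
Metal: silver, copper, platinum, gold, silver → copper (repeats silver → copper → platinum → gold).
Putting it together: l/729/copper.

l/729/copper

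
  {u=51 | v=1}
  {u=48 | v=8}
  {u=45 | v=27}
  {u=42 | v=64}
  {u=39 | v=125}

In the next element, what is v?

216

U — −3 each step: 51, 48, 45, 42, 39 → 36.
For the v, perfect cubes: 1³, 2³, 3³, …: 1, 8, 27, 64, 125 → 216.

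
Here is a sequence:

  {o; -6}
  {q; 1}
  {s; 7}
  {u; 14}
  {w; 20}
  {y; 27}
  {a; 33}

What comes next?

{c; 40}

Letter — letters move forward 2 places in the alphabet, wrapping Z→A: o, q, s, u, w, y, a → c.
Second entry: -6, 1, 7, 14, 20, 27, 33 → 40 (alternating steps +7, +6, +7, +6, …).
Combining the parts gives {c; 40}.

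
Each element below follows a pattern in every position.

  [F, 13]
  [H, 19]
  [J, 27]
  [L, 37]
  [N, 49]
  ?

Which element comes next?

[P, 63]

Letter goes F, H, J, L, N → P (letters move forward 2 places in the alphabet).
Second part — differences are 6, 8, 10, … (increasing by 2 each time): 13, 19, 27, 37, 49 → 63.
So the next element is [P, 63].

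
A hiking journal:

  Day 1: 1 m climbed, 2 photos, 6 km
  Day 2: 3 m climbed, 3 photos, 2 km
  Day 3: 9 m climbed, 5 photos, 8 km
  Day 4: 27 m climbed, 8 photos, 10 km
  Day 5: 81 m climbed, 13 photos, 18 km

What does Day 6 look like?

For the m climbed, ×3 each step: 1, 3, 9, 27, 81 → 243.
Photos: each term is the sum of the two before it; 2, 3, 5, 8, 13 → 21.
Km — each term is the sum of the two before it: 6, 2, 8, 10, 18 → 28.
Putting it together: 243 m climbed, 21 photos, 28 km.

243 m climbed, 21 photos, 28 km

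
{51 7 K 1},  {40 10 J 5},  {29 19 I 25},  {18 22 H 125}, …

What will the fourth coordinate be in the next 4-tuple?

625

For the first coordinate, −11 each step: 51, 40, 29, 18 → 7.
For the second coordinate, alternating steps +3, +9, +3, +9, …: 7, 10, 19, 22 → 31.
For the letter, letters move back 1 place in the alphabet: K, J, I, H → G.
Fourth coordinate — ×5 each step: 1, 5, 25, 125 → 625.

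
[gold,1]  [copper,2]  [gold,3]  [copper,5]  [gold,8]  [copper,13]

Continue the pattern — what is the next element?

Metal — alternates gold ↔ copper: gold, copper, gold, copper, gold, copper → gold.
For the second coordinate, each term is the sum of the two before it: 1, 2, 3, 5, 8, 13 → 21.
So the next element is [gold,21].

[gold,21]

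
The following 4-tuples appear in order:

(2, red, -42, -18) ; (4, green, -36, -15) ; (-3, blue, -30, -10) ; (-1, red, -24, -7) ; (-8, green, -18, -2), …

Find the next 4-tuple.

First part: alternating steps +2, −7, +2, −7, …; 2, 4, -3, -1, -8 → -6.
Colour: repeats red → green → blue; red, green, blue, red, green → blue.
Third part goes -42, -36, -30, -24, -18 → -12 (+6 each step).
Fourth part goes -18, -15, -10, -7, -2 → 1 (alternating steps +3, +5, +3, +5, …).
So the next 4-tuple is (-6, blue, -12, 1).

(-6, blue, -12, 1)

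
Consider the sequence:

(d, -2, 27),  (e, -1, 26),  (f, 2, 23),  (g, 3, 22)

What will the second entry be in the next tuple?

Second entry: -2, -1, 2, 3 → 6 (alternating steps +1, +3, +1, +3, …).

6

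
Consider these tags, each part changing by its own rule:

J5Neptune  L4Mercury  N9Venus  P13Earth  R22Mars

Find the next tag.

T35Jupiter

For the letter, letters move forward 2 places in the alphabet: J, L, N, P, R → T.
Second component: each term is the sum of the two before it; 5, 4, 9, 13, 22 → 35.
Planet: runs through the planets Mercury→Neptune, so Neptune, Mercury, Venus, Earth, Mars → Jupiter.
Putting it together: T35Jupiter.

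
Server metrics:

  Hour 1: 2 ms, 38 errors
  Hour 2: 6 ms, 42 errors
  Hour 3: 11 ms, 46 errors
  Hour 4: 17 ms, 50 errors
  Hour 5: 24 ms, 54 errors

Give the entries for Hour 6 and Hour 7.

32 ms, 58 errors; 41 ms, 62 errors

Ms: 2, 6, 11, 17, 24 → 32 → 41 (differences are 4, 5, 6, … (increasing by 1 each time)).
Errors: 38, 42, 46, 50, 54 → 58 → 62 (+4 each step).
So the next two lines are 32 ms, 58 errors and 41 ms, 62 errors.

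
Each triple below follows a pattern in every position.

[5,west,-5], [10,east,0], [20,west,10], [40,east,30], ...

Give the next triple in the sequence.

First coordinate: ×2 each step, so 5, 10, 20, 40 → 80.
Direction: alternates west ↔ east, so west, east, west, east → west.
Third coordinate: always 10 less than the first coordinate, so -5, 0, 10, 30 → 70.
Putting it together: [80,west,70].

[80,west,70]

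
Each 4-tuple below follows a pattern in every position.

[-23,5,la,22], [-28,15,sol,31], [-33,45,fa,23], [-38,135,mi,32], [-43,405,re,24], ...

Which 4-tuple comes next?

First part: −5 each step, so -23, -28, -33, -38, -43 → -48.
Second part goes 5, 15, 45, 135, 405 → 1215 (×3 each step).
Note — runs backward through the solfège scale do→ti: la, sol, fa, mi, re → do.
Fourth part: 22, 31, 23, 32, 24 → 33 (alternating steps +9, −8, +9, −8, …).
So the next 4-tuple is [-48,1215,do,33].

[-48,1215,do,33]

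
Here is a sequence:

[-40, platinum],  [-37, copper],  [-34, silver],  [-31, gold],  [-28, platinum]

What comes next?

First slot: -40, -37, -34, -31, -28 → -25 (+3 each step).
Metal goes platinum, copper, silver, gold, platinum → copper (repeats platinum → copper → silver → gold).
So the next element is [-25, copper].

[-25, copper]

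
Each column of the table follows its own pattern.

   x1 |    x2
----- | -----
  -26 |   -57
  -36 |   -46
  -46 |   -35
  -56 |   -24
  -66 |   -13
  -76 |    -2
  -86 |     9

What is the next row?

Column x1 — −10 each step: -26, -36, -46, -56, -66, -76, -86 → -96.
Column x2: +11 each step; -57, -46, -35, -24, -13, -2, 9 → 20.
So the next row is -96  20.

-96  20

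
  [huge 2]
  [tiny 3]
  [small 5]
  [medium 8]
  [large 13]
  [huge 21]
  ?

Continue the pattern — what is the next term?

Size goes huge, tiny, small, medium, large, huge → tiny (repeats huge → tiny → small → medium → large).
Second coordinate: each term is the sum of the two before it; 2, 3, 5, 8, 13, 21 → 34.
Combining the parts gives [tiny 34].

[tiny 34]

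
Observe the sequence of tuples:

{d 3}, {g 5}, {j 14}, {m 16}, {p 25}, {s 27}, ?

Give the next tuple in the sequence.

{v 36}

Letter — letters move forward 3 places in the alphabet: d, g, j, m, p, s → v.
Second entry: alternating steps +2, +9, +2, +9, …; 3, 5, 14, 16, 25, 27 → 36.
So the next tuple is {v 36}.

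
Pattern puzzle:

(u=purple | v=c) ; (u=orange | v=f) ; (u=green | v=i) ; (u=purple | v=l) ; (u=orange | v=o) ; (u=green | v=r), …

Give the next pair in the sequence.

U — repeats purple → orange → green: purple, orange, green, purple, orange, green → purple.
For the v, letters move forward 3 places in the alphabet: c, f, i, l, o, r → u.
Putting it together: (u=purple | v=u).

(u=purple | v=u)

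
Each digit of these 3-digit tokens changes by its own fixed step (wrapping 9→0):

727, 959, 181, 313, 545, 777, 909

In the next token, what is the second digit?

Second digit — +3 each step, mod 10: 2, 5, 8, 1, 4, 7, 0 → 3.

3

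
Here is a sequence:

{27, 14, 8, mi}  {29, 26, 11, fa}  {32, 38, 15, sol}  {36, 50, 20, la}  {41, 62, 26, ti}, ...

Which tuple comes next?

{47, 74, 33, do}

First coordinate: differences are 2, 3, 4, … (increasing by 1 each time); 27, 29, 32, 36, 41 → 47.
Second coordinate: +12 each step; 14, 26, 38, 50, 62 → 74.
Third coordinate — differences are 3, 4, 5, … (increasing by 1 each time): 8, 11, 15, 20, 26 → 33.
Note: runs through the solfège scale do→ti, so mi, fa, sol, la, ti → do.
Putting it together: {47, 74, 33, do}.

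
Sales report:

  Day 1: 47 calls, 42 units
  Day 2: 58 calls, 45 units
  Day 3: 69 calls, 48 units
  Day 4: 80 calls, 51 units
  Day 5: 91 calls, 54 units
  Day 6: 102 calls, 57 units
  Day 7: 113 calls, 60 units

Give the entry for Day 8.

Calls — +11 each step: 47, 58, 69, 80, 91, 102, 113 → 124.
Units — +3 each step: 42, 45, 48, 51, 54, 57, 60 → 63.
So the next row is 124 calls, 63 units.

124 calls, 63 units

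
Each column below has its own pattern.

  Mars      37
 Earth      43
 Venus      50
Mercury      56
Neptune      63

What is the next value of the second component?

Planet: Mars, Earth, Venus, Mercury, Neptune → Uranus (runs backward through the planets Mercury→Neptune).
Second component: alternating steps +6, +7, +6, +7, …, so 37, 43, 50, 56, 63 → 69.

69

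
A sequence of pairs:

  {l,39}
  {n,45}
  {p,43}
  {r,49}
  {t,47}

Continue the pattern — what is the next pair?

Letter: letters move forward 2 places in the alphabet, so l, n, p, r, t → v.
Second part — alternating steps +6, −2, +6, −2, …: 39, 45, 43, 49, 47 → 53.
Putting it together: {v,53}.

{v,53}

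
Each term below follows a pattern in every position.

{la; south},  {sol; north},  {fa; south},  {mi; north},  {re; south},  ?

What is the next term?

Note goes la, sol, fa, mi, re → do (runs backward through the solfège scale do→ti).
Direction goes south, north, south, north, south → north (alternates south ↔ north).
Combining the parts gives {do; north}.

{do; north}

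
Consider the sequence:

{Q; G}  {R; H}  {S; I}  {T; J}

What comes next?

{U; K}

First letter: Q, R, S, T → U (letters move forward 1 place in the alphabet).
Second letter: G, H, I, J → K (letters move forward 1 place in the alphabet).
Putting it together: {U; K}.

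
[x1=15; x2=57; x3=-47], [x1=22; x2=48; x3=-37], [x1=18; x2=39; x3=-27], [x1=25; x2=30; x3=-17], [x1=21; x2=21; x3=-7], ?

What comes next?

[x1=28; x2=12; x3=3]

For the x1, alternating steps +7, −4, +7, −4, …: 15, 22, 18, 25, 21 → 28.
X2: 57, 48, 39, 30, 21 → 12 (−9 each step).
X3: -47, -37, -27, -17, -7 → 3 (+10 each step).
Putting it together: [x1=28; x2=12; x3=3].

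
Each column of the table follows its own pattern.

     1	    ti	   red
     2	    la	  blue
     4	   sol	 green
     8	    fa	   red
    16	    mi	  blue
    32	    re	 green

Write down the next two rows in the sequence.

First component: ×2 each step, so 1, 2, 4, 8, 16, 32 → 64 → 128.
Note: runs backward through the solfège scale do→ti, so ti, la, sol, fa, mi, re → do → ti.
Colour — repeats red → blue → green: red, blue, green, red, blue, green → red → blue.
So the next two rows are 64  do  red and 128  ti  blue.

64  do  red; 128  ti  blue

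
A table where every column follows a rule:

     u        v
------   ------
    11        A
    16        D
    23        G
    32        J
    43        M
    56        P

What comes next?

71  S

Column u: differences are 5, 7, 9, … (increasing by 2 each time), so 11, 16, 23, 32, 43, 56 → 71.
For the column v, letters move forward 3 places in the alphabet: A, D, G, J, M, P → S.
Putting it together: 71  S.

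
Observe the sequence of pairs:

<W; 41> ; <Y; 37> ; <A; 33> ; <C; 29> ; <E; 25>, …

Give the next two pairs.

Letter goes W, Y, A, C, E → G → I (letters move forward 2 places in the alphabet, wrapping Z→A).
For the second part, −4 each step: 41, 37, 33, 29, 25 → 21 → 17.
Putting the parts together: <G; 21> and then <I; 17>.

<G; 21>, <I; 17>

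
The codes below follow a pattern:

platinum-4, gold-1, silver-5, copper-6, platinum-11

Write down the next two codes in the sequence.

For the metal, repeats platinum → gold → silver → copper: platinum, gold, silver, copper, platinum → gold → silver.
Second component: each term is the sum of the two before it; 4, 1, 5, 6, 11 → 17 → 28.
Putting the parts together: gold-17 and then silver-28.

gold-17, silver-28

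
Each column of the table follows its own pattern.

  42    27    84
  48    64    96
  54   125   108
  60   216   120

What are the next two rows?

First component: +6 each step, so 42, 48, 54, 60 → 66 → 72.
Second component: perfect cubes: 3³, 4³, 5³, …; 27, 64, 125, 216 → 343 → 512.
Third component: 84, 96, 108, 120 → 132 → 144 (always 2 × the first component).
So the next two rows are 66  343  132 and 72  512  144.

66  343  132; 72  512  144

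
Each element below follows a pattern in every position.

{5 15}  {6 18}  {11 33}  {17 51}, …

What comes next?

First part goes 5, 6, 11, 17 → 28 (each term is the sum of the two before it).
Second part: 15, 18, 33, 51 → 84 (always 3 × the first part).
So the next element is {28 84}.

{28 84}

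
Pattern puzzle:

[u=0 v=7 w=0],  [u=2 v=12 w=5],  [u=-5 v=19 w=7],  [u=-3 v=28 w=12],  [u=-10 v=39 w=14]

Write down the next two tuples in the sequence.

[u=-8 v=52 w=19], [u=-15 v=67 w=21]

U goes 0, 2, -5, -3, -10 → -8 → -15 (alternating steps +2, −7, +2, −7, …).
For the v, differences are 5, 7, 9, … (increasing by 2 each time): 7, 12, 19, 28, 39 → 52 → 67.
W: alternating steps +5, +2, +5, +2, …; 0, 5, 7, 12, 14 → 19 → 21.
Putting the parts together: [u=-8 v=52 w=19] and then [u=-15 v=67 w=21].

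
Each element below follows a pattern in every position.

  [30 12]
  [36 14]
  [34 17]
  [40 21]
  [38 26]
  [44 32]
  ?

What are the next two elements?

First value: alternating steps +6, −2, +6, −2, …, so 30, 36, 34, 40, 38, 44 → 42 → 48.
For the second value, differences are 2, 3, 4, … (increasing by 1 each time): 12, 14, 17, 21, 26, 32 → 39 → 47.
So the next two elements are [42 39] and [48 47].

[42 39], [48 47]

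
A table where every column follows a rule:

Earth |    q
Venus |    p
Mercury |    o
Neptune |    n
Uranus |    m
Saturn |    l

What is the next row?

Jupiter  k

Planet: runs backward through the planets Mercury→Neptune, so Earth, Venus, Mercury, Neptune, Uranus, Saturn → Jupiter.
Letter — letters move back 1 place in the alphabet: q, p, o, n, m, l → k.
Combining the parts gives Jupiter  k.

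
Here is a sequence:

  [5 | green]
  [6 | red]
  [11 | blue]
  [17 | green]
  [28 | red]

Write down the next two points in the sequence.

[45 | blue], [73 | green]

First coordinate: each term is the sum of the two before it; 5, 6, 11, 17, 28 → 45 → 73.
Colour: green, red, blue, green, red → blue → green (repeats green → red → blue).
So the next two points are [45 | blue] and [73 | green].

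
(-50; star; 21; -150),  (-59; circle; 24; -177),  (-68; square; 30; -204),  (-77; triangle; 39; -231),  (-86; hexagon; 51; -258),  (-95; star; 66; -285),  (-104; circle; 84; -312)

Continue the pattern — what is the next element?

(-113; square; 105; -339)

First value: −9 each step, so -50, -59, -68, -77, -86, -95, -104 → -113.
Shape: repeats star → circle → square → triangle → hexagon; star, circle, square, triangle, hexagon, star, circle → square.
Third value: differences are 3, 6, 9, … (increasing by 3 each time), so 21, 24, 30, 39, 51, 66, 84 → 105.
For the fourth value, always 3 × the first value: -150, -177, -204, -231, -258, -285, -312 → -339.
Putting it together: (-113; square; 105; -339).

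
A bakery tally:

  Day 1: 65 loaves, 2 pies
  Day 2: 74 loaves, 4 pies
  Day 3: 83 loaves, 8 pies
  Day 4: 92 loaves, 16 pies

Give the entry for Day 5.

Loaves — +9 each step: 65, 74, 83, 92 → 101.
Pies: ×2 each step, so 2, 4, 8, 16 → 32.
Combining the parts gives 101 loaves, 32 pies.

101 loaves, 32 pies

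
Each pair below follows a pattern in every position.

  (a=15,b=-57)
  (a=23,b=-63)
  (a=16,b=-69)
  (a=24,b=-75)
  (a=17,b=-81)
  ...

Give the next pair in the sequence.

(a=25,b=-87)

A: alternating steps +8, −7, +8, −7, …; 15, 23, 16, 24, 17 → 25.
B: −6 each step, so -57, -63, -69, -75, -81 → -87.
So the next pair is (a=25,b=-87).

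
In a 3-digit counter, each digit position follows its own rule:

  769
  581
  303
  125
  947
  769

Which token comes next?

First digit: −2 each step, mod 10; 7, 5, 3, 1, 9, 7 → 5.
Second digit — +2 each step, mod 10: 6, 8, 0, 2, 4, 6 → 8.
For the third digit, +2 each step, mod 10: 9, 1, 3, 5, 7, 9 → 1.
Putting it together: 581.

581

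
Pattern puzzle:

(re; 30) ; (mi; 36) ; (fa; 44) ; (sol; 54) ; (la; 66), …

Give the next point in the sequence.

(ti; 80)

Note: runs through the solfège scale do→ti, so re, mi, fa, sol, la → ti.
Second component — differences are 6, 8, 10, … (increasing by 2 each time): 30, 36, 44, 54, 66 → 80.
Putting it together: (ti; 80).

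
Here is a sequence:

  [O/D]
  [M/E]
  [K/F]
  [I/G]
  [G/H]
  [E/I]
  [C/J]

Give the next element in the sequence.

First letter goes O, M, K, I, G, E, C → A (letters move back 2 places in the alphabet).
Second letter — letters move forward 1 place in the alphabet: D, E, F, G, H, I, J → K.
Combining the parts gives [A/K].

[A/K]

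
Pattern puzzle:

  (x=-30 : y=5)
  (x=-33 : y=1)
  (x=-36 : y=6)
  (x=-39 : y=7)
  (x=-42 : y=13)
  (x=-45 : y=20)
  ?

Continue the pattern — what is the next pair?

X: −3 each step; -30, -33, -36, -39, -42, -45 → -48.
Y — each term is the sum of the two before it: 5, 1, 6, 7, 13, 20 → 33.
Combining the parts gives (x=-48 : y=33).

(x=-48 : y=33)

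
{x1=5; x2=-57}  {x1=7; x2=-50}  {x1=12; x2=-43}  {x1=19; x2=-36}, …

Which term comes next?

{x1=31; x2=-29}

X1 goes 5, 7, 12, 19 → 31 (each term is the sum of the two before it).
X2: +7 each step, so -57, -50, -43, -36 → -29.
So the next term is {x1=31; x2=-29}.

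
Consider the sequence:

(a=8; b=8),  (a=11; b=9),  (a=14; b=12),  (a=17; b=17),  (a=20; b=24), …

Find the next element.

(a=23; b=33)

For the a, +3 each step: 8, 11, 14, 17, 20 → 23.
B goes 8, 9, 12, 17, 24 → 33 (differences are 1, 3, 5, … (increasing by 2 each time)).
Combining the parts gives (a=23; b=33).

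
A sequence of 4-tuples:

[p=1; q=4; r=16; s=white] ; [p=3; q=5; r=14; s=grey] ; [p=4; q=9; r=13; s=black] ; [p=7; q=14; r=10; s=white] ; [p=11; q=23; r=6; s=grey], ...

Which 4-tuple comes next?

P — each term is the sum of the two before it: 1, 3, 4, 7, 11 → 18.
Q — each term is the sum of the two before it: 4, 5, 9, 14, 23 → 37.
R — together with the p always sums to 17: 16, 14, 13, 10, 6 → -1.
S: repeats white → grey → black, so white, grey, black, white, grey → black.
So the next 4-tuple is [p=18; q=37; r=-1; s=black].

[p=18; q=37; r=-1; s=black]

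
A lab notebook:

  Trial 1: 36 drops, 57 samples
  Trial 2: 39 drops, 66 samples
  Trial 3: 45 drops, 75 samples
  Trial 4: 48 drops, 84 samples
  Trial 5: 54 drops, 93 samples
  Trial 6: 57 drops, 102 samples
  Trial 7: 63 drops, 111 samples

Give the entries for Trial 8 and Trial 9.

For the drops, alternating steps +3, +6, +3, +6, …: 36, 39, 45, 48, 54, 57, 63 → 66 → 72.
Samples goes 57, 66, 75, 84, 93, 102, 111 → 120 → 129 (+9 each step).
Putting the parts together: 66 drops, 120 samples and then 72 drops, 129 samples.

66 drops, 120 samples; 72 drops, 129 samples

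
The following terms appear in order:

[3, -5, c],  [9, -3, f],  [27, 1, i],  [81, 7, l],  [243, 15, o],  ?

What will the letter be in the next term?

r

For the letter, letters move forward 3 places in the alphabet: c, f, i, l, o → r.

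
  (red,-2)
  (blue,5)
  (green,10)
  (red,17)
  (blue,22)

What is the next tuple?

(green,29)

Colour: repeats red → blue → green; red, blue, green, red, blue → green.
Second part — alternating steps +7, +5, +7, +5, …: -2, 5, 10, 17, 22 → 29.
Putting it together: (green,29).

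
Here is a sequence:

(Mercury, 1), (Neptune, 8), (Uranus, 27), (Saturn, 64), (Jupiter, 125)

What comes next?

Planet: Mercury, Neptune, Uranus, Saturn, Jupiter → Mars (runs backward through the planets Mercury→Neptune).
Second value: perfect cubes: 1³, 2³, 3³, …; 1, 8, 27, 64, 125 → 216.
So the next tuple is (Mars, 216).

(Mars, 216)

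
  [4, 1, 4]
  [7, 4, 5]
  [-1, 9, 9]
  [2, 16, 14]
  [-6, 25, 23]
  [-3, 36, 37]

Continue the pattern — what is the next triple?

[-11, 49, 60]

First entry: 4, 7, -1, 2, -6, -3 → -11 (alternating steps +3, −8, +3, −8, …).
Second entry: perfect squares: 1², 2², 3², …; 1, 4, 9, 16, 25, 36 → 49.
For the third entry, each term is the sum of the two before it: 4, 5, 9, 14, 23, 37 → 60.
Putting it together: [-11, 49, 60].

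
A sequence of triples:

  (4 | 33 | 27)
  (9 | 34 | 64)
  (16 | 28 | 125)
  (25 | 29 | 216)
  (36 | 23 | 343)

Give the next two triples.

First slot: 4, 9, 16, 25, 36 → 49 → 64 (perfect squares: 2², 3², 4², …).
Second slot: alternating steps +1, −6, +1, −6, …, so 33, 34, 28, 29, 23 → 24 → 18.
Third slot goes 27, 64, 125, 216, 343 → 512 → 729 (perfect cubes: 3³, 4³, 5³, …).
Putting the parts together: (49 | 24 | 512) and then (64 | 18 | 729).

(49 | 24 | 512), (64 | 18 | 729)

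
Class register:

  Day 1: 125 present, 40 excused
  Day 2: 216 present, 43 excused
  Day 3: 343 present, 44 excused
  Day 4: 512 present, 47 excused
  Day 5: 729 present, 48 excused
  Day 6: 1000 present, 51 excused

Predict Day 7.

1331 present, 52 excused

Present: perfect cubes: 5³, 6³, 7³, …; 125, 216, 343, 512, 729, 1000 → 1331.
Excused: alternating steps +3, +1, +3, +1, …; 40, 43, 44, 47, 48, 51 → 52.
So the next row is 1331 present, 52 excused.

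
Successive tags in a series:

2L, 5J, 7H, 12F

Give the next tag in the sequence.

First component — each term is the sum of the two before it: 2, 5, 7, 12 → 19.
Letter: letters move back 2 places in the alphabet; L, J, H, F → D.
Combining the parts gives 19D.

19D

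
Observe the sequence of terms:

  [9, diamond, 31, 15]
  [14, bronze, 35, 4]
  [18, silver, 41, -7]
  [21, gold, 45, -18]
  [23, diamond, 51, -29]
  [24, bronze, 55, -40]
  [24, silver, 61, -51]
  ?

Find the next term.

[23, gold, 65, -62]

First slot goes 9, 14, 18, 21, 23, 24, 24 → 23 (differences are 5, 4, 3, … (decreasing by 1 each time)).
Rank — repeats diamond → bronze → silver → gold: diamond, bronze, silver, gold, diamond, bronze, silver → gold.
Third slot: alternating steps +4, +6, +4, +6, …; 31, 35, 41, 45, 51, 55, 61 → 65.
Fourth slot: −11 each step, so 15, 4, -7, -18, -29, -40, -51 → -62.
So the next term is [23, gold, 65, -62].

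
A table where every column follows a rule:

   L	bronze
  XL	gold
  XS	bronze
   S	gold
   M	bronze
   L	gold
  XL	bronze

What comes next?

Size: L, XL, XS, S, M, L, XL → XS (repeats L → XL → XS → S → M).
For the rank, alternates bronze ↔ gold: bronze, gold, bronze, gold, bronze, gold, bronze → gold.
Putting it together: XS  gold.

XS  gold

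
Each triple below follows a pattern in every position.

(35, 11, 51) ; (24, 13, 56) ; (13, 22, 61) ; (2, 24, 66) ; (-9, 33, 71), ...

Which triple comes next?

(-20, 35, 76)

First component — −11 each step: 35, 24, 13, 2, -9 → -20.
Second component: 11, 13, 22, 24, 33 → 35 (alternating steps +2, +9, +2, +9, …).
Third component: +5 each step; 51, 56, 61, 66, 71 → 76.
So the next triple is (-20, 35, 76).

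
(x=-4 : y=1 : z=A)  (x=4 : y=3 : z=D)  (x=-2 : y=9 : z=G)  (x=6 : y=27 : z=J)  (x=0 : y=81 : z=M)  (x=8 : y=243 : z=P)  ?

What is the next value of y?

Y: ×3 each step, so 1, 3, 9, 27, 81, 243 → 729.

729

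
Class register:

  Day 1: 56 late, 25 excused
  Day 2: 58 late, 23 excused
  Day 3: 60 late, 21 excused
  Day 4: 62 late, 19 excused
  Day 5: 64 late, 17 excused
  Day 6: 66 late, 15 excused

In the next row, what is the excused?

13

Late: 56, 58, 60, 62, 64, 66 → 68 (+2 each step).
Excused goes 25, 23, 21, 19, 17, 15 → 13 (together with the late always sums to 81).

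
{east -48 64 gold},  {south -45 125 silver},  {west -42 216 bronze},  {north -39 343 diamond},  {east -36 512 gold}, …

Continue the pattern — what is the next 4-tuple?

Direction — repeats east → south → west → north: east, south, west, north, east → south.
Second coordinate: +3 each step, so -48, -45, -42, -39, -36 → -33.
Third coordinate goes 64, 125, 216, 343, 512 → 729 (perfect cubes: 4³, 5³, 6³, …).
Rank: repeats gold → silver → bronze → diamond, so gold, silver, bronze, diamond, gold → silver.
So the next 4-tuple is {south -33 729 silver}.

{south -33 729 silver}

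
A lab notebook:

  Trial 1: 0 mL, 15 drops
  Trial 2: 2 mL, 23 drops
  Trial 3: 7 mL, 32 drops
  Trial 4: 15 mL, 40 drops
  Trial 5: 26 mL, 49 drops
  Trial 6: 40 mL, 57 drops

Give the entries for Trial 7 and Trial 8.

57 mL, 66 drops; 77 mL, 74 drops

ML: differences are 2, 5, 8, … (increasing by 3 each time); 0, 2, 7, 15, 26, 40 → 57 → 77.
Drops: alternating steps +8, +9, +8, +9, …, so 15, 23, 32, 40, 49, 57 → 66 → 74.
Putting the parts together: 57 mL, 66 drops and then 77 mL, 74 drops.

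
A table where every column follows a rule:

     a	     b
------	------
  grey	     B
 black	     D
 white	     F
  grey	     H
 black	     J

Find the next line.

Column a goes grey, black, white, grey, black → white (repeats grey → black → white).
Column b: letters move forward 2 places in the alphabet, so B, D, F, H, J → L.
Putting it together: white  L.

white  L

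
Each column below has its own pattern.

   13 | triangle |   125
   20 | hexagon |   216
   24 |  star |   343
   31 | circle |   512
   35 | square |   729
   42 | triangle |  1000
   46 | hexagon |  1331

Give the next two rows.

53  star  1728; 57  circle  2197

First component — alternating steps +7, +4, +7, +4, …: 13, 20, 24, 31, 35, 42, 46 → 53 → 57.
Shape: triangle, hexagon, star, circle, square, triangle, hexagon → star → circle (repeats triangle → hexagon → star → circle → square).
Third component — perfect cubes: 5³, 6³, 7³, …: 125, 216, 343, 512, 729, 1000, 1331 → 1728 → 2197.
So the next two rows are 53  star  1728 and 57  circle  2197.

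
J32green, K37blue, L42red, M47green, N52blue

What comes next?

Letter: J, K, L, M, N → O (letters move forward 1 place in the alphabet).
For the second component, +5 each step: 32, 37, 42, 47, 52 → 57.
Colour — repeats green → blue → red: green, blue, red, green, blue → red.
Putting it together: O57red.

O57red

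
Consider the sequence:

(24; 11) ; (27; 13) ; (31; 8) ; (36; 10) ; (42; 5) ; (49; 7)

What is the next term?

(57; 2)

First component: differences are 3, 4, 5, … (increasing by 1 each time); 24, 27, 31, 36, 42, 49 → 57.
Second component goes 11, 13, 8, 10, 5, 7 → 2 (alternating steps +2, −5, +2, −5, …).
Putting it together: (57; 2).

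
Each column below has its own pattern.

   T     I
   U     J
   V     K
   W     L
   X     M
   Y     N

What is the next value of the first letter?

First letter: letters move forward 1 place in the alphabet, so T, U, V, W, X, Y → Z.
Second letter — letters move forward 1 place in the alphabet: I, J, K, L, M, N → O.

Z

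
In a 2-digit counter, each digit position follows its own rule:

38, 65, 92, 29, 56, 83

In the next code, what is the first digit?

First digit: +3 each step, mod 10; 3, 6, 9, 2, 5, 8 → 1.

1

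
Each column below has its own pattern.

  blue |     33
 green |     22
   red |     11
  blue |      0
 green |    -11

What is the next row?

Colour — repeats blue → green → red: blue, green, red, blue, green → red.
Second component: −11 each step; 33, 22, 11, 0, -11 → -22.
Putting it together: red  -22.

red  -22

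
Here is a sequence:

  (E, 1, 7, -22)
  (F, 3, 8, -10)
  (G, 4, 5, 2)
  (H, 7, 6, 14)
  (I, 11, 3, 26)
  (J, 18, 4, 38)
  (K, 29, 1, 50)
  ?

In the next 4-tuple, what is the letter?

Letter goes E, F, G, H, I, J, K → L (letters move forward 1 place in the alphabet).

L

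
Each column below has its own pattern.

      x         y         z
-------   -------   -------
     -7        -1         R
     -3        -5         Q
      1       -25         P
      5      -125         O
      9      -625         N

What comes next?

13  -3125  M

Column x — +4 each step: -7, -3, 1, 5, 9 → 13.
Column y: -1, -5, -25, -125, -625 → -3125 (×5 each step).
Column z — letters move back 1 place in the alphabet: R, Q, P, O, N → M.
So the next line is 13  -3125  M.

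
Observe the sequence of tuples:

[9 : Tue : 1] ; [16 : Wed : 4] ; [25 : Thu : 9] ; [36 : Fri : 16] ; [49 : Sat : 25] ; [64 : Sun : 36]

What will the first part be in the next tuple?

First part — perfect squares: 3², 4², 5², …: 9, 16, 25, 36, 49, 64 → 81.
Day: runs through the weekdays Mon→Sun; Tue, Wed, Thu, Fri, Sat, Sun → Mon.
Third part — perfect squares: 1², 2², 3², …: 1, 4, 9, 16, 25, 36 → 49.

81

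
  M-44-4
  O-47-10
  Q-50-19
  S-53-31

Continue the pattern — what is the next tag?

For the letter, letters move forward 2 places in the alphabet: M, O, Q, S → U.
For the second component, +3 each step: 44, 47, 50, 53 → 56.
For the third component, differences are 6, 9, 12, … (increasing by 3 each time): 4, 10, 19, 31 → 46.
So the next tag is U-56-46.

U-56-46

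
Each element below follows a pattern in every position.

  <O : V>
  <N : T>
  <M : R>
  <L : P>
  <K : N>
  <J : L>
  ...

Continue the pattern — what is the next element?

First letter: letters move back 1 place in the alphabet; O, N, M, L, K, J → I.
Second letter goes V, T, R, P, N, L → J (letters move back 2 places in the alphabet).
So the next element is <I : J>.

<I : J>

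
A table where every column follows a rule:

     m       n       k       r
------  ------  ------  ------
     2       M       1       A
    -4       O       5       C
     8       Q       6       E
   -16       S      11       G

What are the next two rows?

Column m: ×(-2) each step; 2, -4, 8, -16 → 32 → -64.
Column n goes M, O, Q, S → U → W (letters move forward 2 places in the alphabet).
Column k: each term is the sum of the two before it, so 1, 5, 6, 11 → 17 → 28.
Column r: A, C, E, G → I → K (letters move forward 2 places in the alphabet).
Putting the parts together: 32  U  17  I and then -64  W  28  K.

32  U  17  I; -64  W  28  K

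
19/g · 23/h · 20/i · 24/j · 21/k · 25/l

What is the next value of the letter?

m

Letter: letters move forward 1 place in the alphabet, so g, h, i, j, k, l → m.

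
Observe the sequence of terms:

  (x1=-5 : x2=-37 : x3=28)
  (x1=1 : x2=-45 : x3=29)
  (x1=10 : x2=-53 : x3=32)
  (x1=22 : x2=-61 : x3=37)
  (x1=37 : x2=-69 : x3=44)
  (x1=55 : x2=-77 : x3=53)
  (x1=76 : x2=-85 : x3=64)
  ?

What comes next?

X1: -5, 1, 10, 22, 37, 55, 76 → 100 (differences are 6, 9, 12, … (increasing by 3 each time)).
X2: -37, -45, -53, -61, -69, -77, -85 → -93 (−8 each step).
X3: 28, 29, 32, 37, 44, 53, 64 → 77 (differences are 1, 3, 5, … (increasing by 2 each time)).
Putting it together: (x1=100 : x2=-93 : x3=77).

(x1=100 : x2=-93 : x3=77)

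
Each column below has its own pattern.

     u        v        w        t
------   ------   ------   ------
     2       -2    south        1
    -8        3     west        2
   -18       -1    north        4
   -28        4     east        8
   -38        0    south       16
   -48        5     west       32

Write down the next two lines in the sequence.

Column u goes 2, -8, -18, -28, -38, -48 → -58 → -68 (−10 each step).
For the column v, alternating steps +5, −4, +5, −4, …: -2, 3, -1, 4, 0, 5 → 1 → 6.
Column w — repeats south → west → north → east: south, west, north, east, south, west → north → east.
Column t: 1, 2, 4, 8, 16, 32 → 64 → 128 (×2 each step).
So the next two lines are -58  1  north  64 and -68  6  east  128.

-58  1  north  64; -68  6  east  128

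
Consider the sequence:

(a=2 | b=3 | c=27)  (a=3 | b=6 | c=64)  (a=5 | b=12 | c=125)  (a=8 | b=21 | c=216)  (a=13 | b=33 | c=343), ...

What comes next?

A: each term is the sum of the two before it; 2, 3, 5, 8, 13 → 21.
B: differences are 3, 6, 9, … (increasing by 3 each time), so 3, 6, 12, 21, 33 → 48.
C: perfect cubes: 3³, 4³, 5³, …, so 27, 64, 125, 216, 343 → 512.
Combining the parts gives (a=21 | b=48 | c=512).

(a=21 | b=48 | c=512)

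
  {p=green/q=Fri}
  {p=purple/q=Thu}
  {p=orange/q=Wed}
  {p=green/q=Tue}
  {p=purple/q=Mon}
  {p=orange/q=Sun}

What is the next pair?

{p=green/q=Sat}

P: repeats green → purple → orange; green, purple, orange, green, purple, orange → green.
Q — runs backward through the weekdays Mon→Sun: Fri, Thu, Wed, Tue, Mon, Sun → Sat.
Putting it together: {p=green/q=Sat}.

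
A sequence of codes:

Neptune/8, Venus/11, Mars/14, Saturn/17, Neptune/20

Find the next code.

Planet: Neptune, Venus, Mars, Saturn, Neptune → Venus (repeats Neptune → Venus → Mars → Saturn).
Second component goes 8, 11, 14, 17, 20 → 23 (+3 each step).
So the next code is Venus/23.

Venus/23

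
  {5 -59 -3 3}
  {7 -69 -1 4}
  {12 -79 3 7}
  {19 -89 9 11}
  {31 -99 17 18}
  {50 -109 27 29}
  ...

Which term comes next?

First value goes 5, 7, 12, 19, 31, 50 → 81 (each term is the sum of the two before it).
Second value goes -59, -69, -79, -89, -99, -109 → -119 (−10 each step).
Third value: -3, -1, 3, 9, 17, 27 → 39 (differences are 2, 4, 6, … (increasing by 2 each time)).
Fourth value: each term is the sum of the two before it; 3, 4, 7, 11, 18, 29 → 47.
Combining the parts gives {81 -119 39 47}.

{81 -119 39 47}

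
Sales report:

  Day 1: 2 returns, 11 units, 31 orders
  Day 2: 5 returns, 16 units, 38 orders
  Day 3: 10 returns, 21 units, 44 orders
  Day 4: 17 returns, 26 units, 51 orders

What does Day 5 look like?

Returns — differences are 3, 5, 7, … (increasing by 2 each time): 2, 5, 10, 17 → 26.
Units goes 11, 16, 21, 26 → 31 (+5 each step).
For the orders, alternating steps +7, +6, +7, +6, …: 31, 38, 44, 51 → 57.
Putting it together: 26 returns, 31 units, 57 orders.

26 returns, 31 units, 57 orders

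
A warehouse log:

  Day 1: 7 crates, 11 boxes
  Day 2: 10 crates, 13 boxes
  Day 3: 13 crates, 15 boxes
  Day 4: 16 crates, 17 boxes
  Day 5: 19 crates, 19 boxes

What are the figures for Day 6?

Crates goes 7, 10, 13, 16, 19 → 22 (+3 each step).
Boxes goes 11, 13, 15, 17, 19 → 21 (+2 each step).
So the next record is 22 crates, 21 boxes.

22 crates, 21 boxes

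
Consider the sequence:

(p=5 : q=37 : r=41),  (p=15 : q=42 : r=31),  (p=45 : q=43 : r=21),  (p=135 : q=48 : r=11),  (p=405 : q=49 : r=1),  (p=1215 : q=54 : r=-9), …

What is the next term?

(p=3645 : q=55 : r=-19)

P — ×3 each step: 5, 15, 45, 135, 405, 1215 → 3645.
Q — alternating steps +5, +1, +5, +1, …: 37, 42, 43, 48, 49, 54 → 55.
R: 41, 31, 21, 11, 1, -9 → -19 (−10 each step).
So the next term is (p=3645 : q=55 : r=-19).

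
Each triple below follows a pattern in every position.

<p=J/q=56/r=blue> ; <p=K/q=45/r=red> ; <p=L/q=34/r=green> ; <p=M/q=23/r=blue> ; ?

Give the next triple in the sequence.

<p=N/q=12/r=red>

For the p, letters move forward 1 place in the alphabet: J, K, L, M → N.
Q goes 56, 45, 34, 23 → 12 (−11 each step).
R: blue, red, green, blue → red (repeats blue → red → green).
Combining the parts gives <p=N/q=12/r=red>.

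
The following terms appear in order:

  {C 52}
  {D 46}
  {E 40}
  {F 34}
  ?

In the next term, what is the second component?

28

Second component: 52, 46, 40, 34 → 28 (−6 each step).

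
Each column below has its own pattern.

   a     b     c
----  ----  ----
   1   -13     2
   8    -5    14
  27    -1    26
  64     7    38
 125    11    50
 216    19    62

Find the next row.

Column a goes 1, 8, 27, 64, 125, 216 → 343 (perfect cubes: 1³, 2³, 3³, …).
Column b: alternating steps +8, +4, +8, +4, …; -13, -5, -1, 7, 11, 19 → 23.
Column c: +12 each step, so 2, 14, 26, 38, 50, 62 → 74.
Combining the parts gives 343  23  74.

343  23  74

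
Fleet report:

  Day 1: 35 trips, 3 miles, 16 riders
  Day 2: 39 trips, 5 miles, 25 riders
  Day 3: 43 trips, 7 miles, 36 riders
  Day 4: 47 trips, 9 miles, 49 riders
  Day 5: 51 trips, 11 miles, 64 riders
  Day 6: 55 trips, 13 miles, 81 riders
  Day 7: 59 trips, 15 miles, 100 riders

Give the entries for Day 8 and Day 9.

For the trips, +4 each step: 35, 39, 43, 47, 51, 55, 59 → 63 → 67.
Miles — +2 each step: 3, 5, 7, 9, 11, 13, 15 → 17 → 19.
For the riders, perfect squares: 4², 5², 6², …: 16, 25, 36, 49, 64, 81, 100 → 121 → 144.
Putting the parts together: 63 trips, 17 miles, 121 riders and then 67 trips, 19 miles, 144 riders.

63 trips, 17 miles, 121 riders; 67 trips, 19 miles, 144 riders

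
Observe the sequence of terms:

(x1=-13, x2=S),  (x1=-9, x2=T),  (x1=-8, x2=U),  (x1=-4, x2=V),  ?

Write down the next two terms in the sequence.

(x1=-3, x2=W), (x1=1, x2=X)

X1: alternating steps +4, +1, +4, +1, …, so -13, -9, -8, -4 → -3 → 1.
X2: letters move forward 1 place in the alphabet, so S, T, U, V → W → X.
Putting the parts together: (x1=-3, x2=W) and then (x1=1, x2=X).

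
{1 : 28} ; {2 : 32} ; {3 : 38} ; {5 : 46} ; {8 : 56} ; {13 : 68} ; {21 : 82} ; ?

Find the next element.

{34 : 98}

For the first coordinate, each term is the sum of the two before it: 1, 2, 3, 5, 8, 13, 21 → 34.
For the second coordinate, differences are 4, 6, 8, … (increasing by 2 each time): 28, 32, 38, 46, 56, 68, 82 → 98.
Combining the parts gives {34 : 98}.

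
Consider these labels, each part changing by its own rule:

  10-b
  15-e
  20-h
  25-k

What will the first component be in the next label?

For the first component, +5 each step: 10, 15, 20, 25 → 30.

30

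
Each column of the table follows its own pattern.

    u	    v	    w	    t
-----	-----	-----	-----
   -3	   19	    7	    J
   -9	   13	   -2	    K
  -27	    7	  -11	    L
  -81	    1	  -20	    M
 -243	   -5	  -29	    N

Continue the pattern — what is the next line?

-729  -11  -38  O

For the column u, ×3 each step: -3, -9, -27, -81, -243 → -729.
Column v: 19, 13, 7, 1, -5 → -11 (−6 each step).
Column w goes 7, -2, -11, -20, -29 → -38 (−9 each step).
Column t — letters move forward 1 place in the alphabet: J, K, L, M, N → O.
So the next line is -729  -11  -38  O.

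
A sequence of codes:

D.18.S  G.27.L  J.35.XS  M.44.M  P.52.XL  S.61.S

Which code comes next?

V.69.L

For the letter, letters move forward 3 places in the alphabet: D, G, J, M, P, S → V.
Second component goes 18, 27, 35, 44, 52, 61 → 69 (alternating steps +9, +8, +9, +8, …).
Size: repeats S → L → XS → M → XL; S, L, XS, M, XL, S → L.
Putting it together: V.69.L.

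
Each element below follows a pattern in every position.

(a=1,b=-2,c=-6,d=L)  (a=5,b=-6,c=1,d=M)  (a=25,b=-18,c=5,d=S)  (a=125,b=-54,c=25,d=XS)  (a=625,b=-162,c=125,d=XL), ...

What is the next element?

(a=3125,b=-486,c=625,d=L)

A: 1, 5, 25, 125, 625 → 3125 (×5 each step).
B — ×3 each step: -2, -6, -18, -54, -162 → -486.
C goes -6, 1, 5, 25, 125 → 625 (always the previous value of the a).
D goes L, M, S, XS, XL → L (runs backward through clothing sizes XS→XL).
Putting it together: (a=3125,b=-486,c=625,d=L).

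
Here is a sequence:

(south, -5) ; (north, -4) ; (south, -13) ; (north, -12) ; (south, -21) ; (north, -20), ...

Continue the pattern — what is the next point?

(south, -29)

Direction goes south, north, south, north, south, north → south (alternates south ↔ north).
For the second component, alternating steps +1, −9, +1, −9, …: -5, -4, -13, -12, -21, -20 → -29.
So the next point is (south, -29).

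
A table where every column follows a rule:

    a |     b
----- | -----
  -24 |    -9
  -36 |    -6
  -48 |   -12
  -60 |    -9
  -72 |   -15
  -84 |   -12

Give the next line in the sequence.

Column a — −12 each step: -24, -36, -48, -60, -72, -84 → -96.
For the column b, alternating steps +3, −6, +3, −6, …: -9, -6, -12, -9, -15, -12 → -18.
Combining the parts gives -96  -18.

-96  -18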